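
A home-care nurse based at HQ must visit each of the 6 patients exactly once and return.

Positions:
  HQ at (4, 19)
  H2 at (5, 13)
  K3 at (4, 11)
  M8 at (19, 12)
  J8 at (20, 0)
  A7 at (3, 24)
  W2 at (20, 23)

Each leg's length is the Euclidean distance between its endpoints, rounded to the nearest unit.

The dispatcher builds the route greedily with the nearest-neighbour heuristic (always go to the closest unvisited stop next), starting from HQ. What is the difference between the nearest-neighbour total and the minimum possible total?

Excess over optimum: 20.

HQ: A7=5, H2=6, K3=8, W2=16, M8=17, J8=25 ⇒ A7
A7: H2=11, K3=13, W2=17, M8=20, J8=29 ⇒ H2
H2: K3=2, M8=14, W2=18, J8=20 ⇒ K3
K3: M8=15, J8=19, W2=20 ⇒ M8
M8: W2=11, J8=12 ⇒ W2
W2: J8=23 ⇒ J8
NN route HQ → A7 → H2 → K3 → M8 → W2 → J8 → HQ costs 92.
Optimal: HQ → H2 → K3 → J8 → M8 → W2 → A7 → HQ costs 72 (by enumerating all 360 distinct tours).
Excess = 92 − 72 = 20.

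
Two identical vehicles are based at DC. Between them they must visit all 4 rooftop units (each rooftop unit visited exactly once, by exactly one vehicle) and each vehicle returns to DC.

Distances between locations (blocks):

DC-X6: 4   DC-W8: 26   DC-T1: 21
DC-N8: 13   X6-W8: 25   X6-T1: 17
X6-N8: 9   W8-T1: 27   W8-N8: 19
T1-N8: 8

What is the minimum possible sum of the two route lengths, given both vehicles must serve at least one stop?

Try each way of splitting the stops between the two vehicles (each non-empty) and, for each split, find the best tour for each vehicle:
  {X6} + {W8, T1, N8}: 8 + 74 = 82
  {W8} + {X6, T1, N8}: 52 + 42 = 94
  {X6, W8} + {T1, N8}: 55 + 42 = 97
  {T1} + {X6, W8, N8}: 42 + 58 = 100
  {X6, T1} + {W8, N8}: 42 + 58 = 100
  {W8, T1} + {X6, N8}: 74 + 26 = 100
  … (7 splits in total)
Best: vehicle 1 DC → X6 → DC = 8; vehicle 2 DC → W8 → T1 → N8 → DC = 74; combined 82.

Minimum combined distance: 82 blocks.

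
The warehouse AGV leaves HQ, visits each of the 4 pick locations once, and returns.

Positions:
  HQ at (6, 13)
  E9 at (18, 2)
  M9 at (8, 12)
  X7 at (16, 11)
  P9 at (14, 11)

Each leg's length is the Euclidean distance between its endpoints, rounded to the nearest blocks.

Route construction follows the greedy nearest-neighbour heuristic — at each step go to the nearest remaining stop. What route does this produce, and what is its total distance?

HQ → [M9:2 / P9:8 / X7:10 / E9:16] → M9 (2)
M9 → [P9:6 / X7:8 / E9:14] → P9 (6)
P9 → [X7:2 / E9:10] → X7 (2)
X7 → [E9:9] → E9 (9)
Return E9→HQ: 16.
Total = 2 + 6 + 2 + 9 + 16 = 35.

35 blocks along HQ → M9 → P9 → X7 → E9 → HQ.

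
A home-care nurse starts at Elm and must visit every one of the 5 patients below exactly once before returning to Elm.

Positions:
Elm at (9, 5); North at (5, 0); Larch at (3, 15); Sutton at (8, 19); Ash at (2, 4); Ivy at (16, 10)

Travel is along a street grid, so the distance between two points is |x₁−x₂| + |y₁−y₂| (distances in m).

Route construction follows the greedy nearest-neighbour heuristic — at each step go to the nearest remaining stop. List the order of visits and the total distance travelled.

Total distance 70 m via the nearest-neighbour route Elm → Ash → North → Larch → Sutton → Ivy → Elm.

From Elm: distances to unvisited — Ash=8, North=9, Ivy=12, Sutton=15, Larch=16. Nearest is Ash (8).
From Ash: distances to unvisited — North=7, Larch=12, Ivy=20, Sutton=21. Nearest is North (7).
From North: distances to unvisited — Larch=17, Ivy=21, Sutton=22. Nearest is Larch (17).
From Larch: distances to unvisited — Sutton=9, Ivy=18. Nearest is Sutton (9).
From Sutton: distances to unvisited — Ivy=17. Nearest is Ivy (17).
Return Ivy→Elm: 12.
Total = 8 + 7 + 17 + 9 + 17 + 12 = 70.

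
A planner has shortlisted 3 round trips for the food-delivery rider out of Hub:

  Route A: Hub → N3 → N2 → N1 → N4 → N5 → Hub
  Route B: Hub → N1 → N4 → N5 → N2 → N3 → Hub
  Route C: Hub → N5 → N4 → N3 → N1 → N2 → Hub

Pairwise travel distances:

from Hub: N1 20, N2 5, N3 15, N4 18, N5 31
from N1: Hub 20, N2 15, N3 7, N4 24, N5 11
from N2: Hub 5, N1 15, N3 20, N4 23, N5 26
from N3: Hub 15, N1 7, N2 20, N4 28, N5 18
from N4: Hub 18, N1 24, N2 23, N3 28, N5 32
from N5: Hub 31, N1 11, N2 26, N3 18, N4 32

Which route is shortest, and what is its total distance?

Shortest is Route C, total 118.

Route A: 15 + 20 + 15 + 24 + 32 + 31 = 137
Route B: 20 + 24 + 32 + 26 + 20 + 15 = 137
Route C: 31 + 32 + 28 + 7 + 15 + 5 = 118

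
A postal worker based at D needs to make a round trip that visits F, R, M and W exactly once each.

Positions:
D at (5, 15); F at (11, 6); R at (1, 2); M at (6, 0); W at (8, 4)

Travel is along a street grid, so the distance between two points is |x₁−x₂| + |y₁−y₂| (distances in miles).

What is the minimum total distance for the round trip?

50 miles — the shortest possible round trip.

D - F - R - M - W - D: 15+14+7+6+14 = 56
D - F - R - W - M - D: 15+14+9+6+16 = 60
D - F - M - R - W - D: 15+11+7+9+14 = 56
D - F - M - W - R - D: 15+11+6+9+17 = 58
D - F - W - R - M - D: 15+5+9+7+16 = 52
D - F - W - M - R - D: 15+5+6+7+17 = 50
D - R - F - M - W - D: 17+14+11+6+14 = 62
D - R - F - W - M - D: 17+14+5+6+16 = 58
D - R - M - F - W - D: 17+7+11+5+14 = 54
D - R - W - F - M - D: 17+9+5+11+16 = 58
D - M - F - R - W - D: 16+11+14+9+14 = 64
D - M - R - F - W - D: 16+7+14+5+14 = 56
The minimum is 50.
One optimal route: D → F → W → M → R → D (or its reverse).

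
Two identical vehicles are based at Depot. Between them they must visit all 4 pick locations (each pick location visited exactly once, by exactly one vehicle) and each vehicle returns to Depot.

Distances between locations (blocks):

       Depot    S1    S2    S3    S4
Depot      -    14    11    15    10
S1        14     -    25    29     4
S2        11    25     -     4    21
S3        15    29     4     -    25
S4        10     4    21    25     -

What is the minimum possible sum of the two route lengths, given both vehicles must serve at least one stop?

58 blocks — the smallest possible combined total.

Check every non-empty split of the stops between the two vehicles; for each half take its own optimal tour:
  {S1} + {S2, S3, S4}: 28 + 50 = 78
  {S2} + {S1, S3, S4}: 22 + 58 = 80
  {S1, S2} + {S3, S4}: 50 + 50 = 100
  {S3} + {S1, S2, S4}: 30 + 50 = 80
  {S1, S3} + {S2, S4}: 58 + 42 = 100
  {S2, S3} + {S1, S4}: 30 + 28 = 58
  … (7 splits in total)
Best: vehicle 1 Depot → S2 → S3 → Depot = 30; vehicle 2 Depot → S1 → S4 → Depot = 28; combined 58.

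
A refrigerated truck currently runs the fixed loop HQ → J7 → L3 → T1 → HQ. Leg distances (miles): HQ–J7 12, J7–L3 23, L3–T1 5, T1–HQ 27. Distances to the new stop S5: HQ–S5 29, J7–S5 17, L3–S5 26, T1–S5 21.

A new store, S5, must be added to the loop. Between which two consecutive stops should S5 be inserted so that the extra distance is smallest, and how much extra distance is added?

Adding 20 miles by placing S5 on the J7–L3 leg.

Insertion cost between consecutive stops i–j is d(i,S5) + d(S5,j) − d(i,j):
  between HQ and J7: 29 + 17 − 12 = 34
  between J7 and L3: 17 + 26 − 23 = 20
  between L3 and T1: 26 + 21 − 5 = 42
  between T1 and HQ: 21 + 29 − 27 = 23
Cheapest insertion is between J7 and L3, adding 20.
New total = 67 + 20 = 87.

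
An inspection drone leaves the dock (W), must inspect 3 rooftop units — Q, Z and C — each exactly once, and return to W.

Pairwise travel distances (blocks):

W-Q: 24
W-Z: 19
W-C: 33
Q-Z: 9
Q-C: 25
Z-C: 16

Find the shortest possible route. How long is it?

There are 3 distinct closed tours to check (reversals are equivalent).
W → Q → Z → C → W: 24+9+16+33 = 82
W → Q → C → Z → W: 24+25+16+19 = 84
W → Z → Q → C → W: 19+9+25+33 = 86
The minimum is 82.
One optimal route: W → Q → Z → C → W (or its reverse).

Shortest round trip = 82 blocks.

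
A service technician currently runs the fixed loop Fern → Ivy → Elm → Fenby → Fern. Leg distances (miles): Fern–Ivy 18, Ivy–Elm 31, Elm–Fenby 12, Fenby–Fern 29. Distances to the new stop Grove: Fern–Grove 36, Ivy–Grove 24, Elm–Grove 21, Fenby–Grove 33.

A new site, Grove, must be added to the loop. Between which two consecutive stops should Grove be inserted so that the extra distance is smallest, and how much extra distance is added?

Insertion cost between consecutive stops i–j is d(i,Grove) + d(Grove,j) − d(i,j):
  between Fern and Ivy: 36 + 24 − 18 = 42
  between Ivy and Elm: 24 + 21 − 31 = 14
  between Elm and Fenby: 21 + 33 − 12 = 42
  between Fenby and Fern: 33 + 36 − 29 = 40
Cheapest insertion is between Ivy and Elm, adding 14.
New total = 90 + 14 = 104.

Minimum extra distance: 14 miles, inserting Grove between Ivy and Elm.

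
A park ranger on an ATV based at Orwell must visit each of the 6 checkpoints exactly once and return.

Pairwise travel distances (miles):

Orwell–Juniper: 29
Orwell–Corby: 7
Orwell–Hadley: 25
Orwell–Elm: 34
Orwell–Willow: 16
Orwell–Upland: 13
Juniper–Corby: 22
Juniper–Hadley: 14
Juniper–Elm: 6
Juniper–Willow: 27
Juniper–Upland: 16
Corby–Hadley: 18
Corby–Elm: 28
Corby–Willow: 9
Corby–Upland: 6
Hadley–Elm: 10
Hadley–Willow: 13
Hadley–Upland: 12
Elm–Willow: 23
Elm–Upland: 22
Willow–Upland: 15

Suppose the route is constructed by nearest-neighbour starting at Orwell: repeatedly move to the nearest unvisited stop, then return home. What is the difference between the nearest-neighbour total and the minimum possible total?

From Orwell: Corby=7, Upland=13, Willow=16, Hadley=25, Juniper=29, Elm=34 → choose Corby (7).
From Corby: Upland=6, Willow=9, Hadley=18, Juniper=22, Elm=28 → choose Upland (6).
From Upland: Hadley=12, Willow=15, Juniper=16, Elm=22 → choose Hadley (12).
From Hadley: Elm=10, Willow=13, Juniper=14 → choose Elm (10).
From Elm: Juniper=6, Willow=23 → choose Juniper (6).
From Juniper: Willow=27 → choose Willow (27).
NN route Orwell → Corby → Upland → Hadley → Elm → Juniper → Willow → Orwell costs 84.
Optimal: Orwell → Corby → Willow → Hadley → Elm → Juniper → Upland → Orwell costs 74 (by enumerating all 360 distinct tours).
Excess = 84 − 74 = 10.

The nearest-neighbour route is 10 miles longer than optimal.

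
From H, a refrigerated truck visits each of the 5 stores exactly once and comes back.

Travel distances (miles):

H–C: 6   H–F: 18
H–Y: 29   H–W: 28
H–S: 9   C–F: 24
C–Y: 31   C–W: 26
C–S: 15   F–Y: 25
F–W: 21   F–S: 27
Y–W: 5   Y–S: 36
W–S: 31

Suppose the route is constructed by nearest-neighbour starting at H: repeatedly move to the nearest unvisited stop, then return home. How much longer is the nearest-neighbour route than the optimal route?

H: C=6, S=9, F=18, W=28, Y=29 ⇒ C
C: S=15, F=24, W=26, Y=31 ⇒ S
S: F=27, W=31, Y=36 ⇒ F
F: W=21, Y=25 ⇒ W
W: Y=5 ⇒ Y
NN route H → C → S → F → W → Y → H costs 103.
Optimal: H → C → W → Y → F → S → H costs 98 (by enumerating all 60 distinct tours).
Excess = 103 − 98 = 5.

The nearest-neighbour route is 5 miles longer than optimal.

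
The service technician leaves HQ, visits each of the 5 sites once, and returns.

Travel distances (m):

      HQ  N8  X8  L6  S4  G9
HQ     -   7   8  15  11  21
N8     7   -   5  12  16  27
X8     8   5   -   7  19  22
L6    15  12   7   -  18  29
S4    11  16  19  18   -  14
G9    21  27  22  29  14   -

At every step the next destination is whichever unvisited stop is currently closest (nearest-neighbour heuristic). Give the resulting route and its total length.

HQ → [N8:7 / X8:8 / S4:11 / L6:15 / G9:21] → N8 (7)
N8 → [X8:5 / L6:12 / S4:16 / G9:27] → X8 (5)
X8 → [L6:7 / S4:19 / G9:22] → L6 (7)
L6 → [S4:18 / G9:29] → S4 (18)
S4 → [G9:14] → G9 (14)
Return G9→HQ: 21.
Total = 7 + 5 + 7 + 18 + 14 + 21 = 72.

Total distance 72 m via the nearest-neighbour route HQ → N8 → X8 → L6 → S4 → G9 → HQ.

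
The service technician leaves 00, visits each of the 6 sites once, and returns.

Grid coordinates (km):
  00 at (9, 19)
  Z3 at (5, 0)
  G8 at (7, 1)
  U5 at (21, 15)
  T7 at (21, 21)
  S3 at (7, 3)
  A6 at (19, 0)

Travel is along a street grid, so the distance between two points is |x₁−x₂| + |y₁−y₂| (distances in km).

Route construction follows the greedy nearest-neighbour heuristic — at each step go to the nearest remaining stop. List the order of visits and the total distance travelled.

From 00: distances to unvisited — T7=14, U5=16, S3=18, G8=20, Z3=23, A6=29. Nearest is T7 (14).
From T7: distances to unvisited — U5=6, A6=23, S3=32, G8=34, Z3=37. Nearest is U5 (6).
From U5: distances to unvisited — A6=17, S3=26, G8=28, Z3=31. Nearest is A6 (17).
From A6: distances to unvisited — G8=13, Z3=14, S3=15. Nearest is G8 (13).
From G8: distances to unvisited — S3=2, Z3=3. Nearest is S3 (2).
From S3: distances to unvisited — Z3=5. Nearest is Z3 (5).
Return Z3→00: 23.
Total = 14 + 6 + 17 + 13 + 2 + 5 + 23 = 80.

Total distance 80 km via the nearest-neighbour route 00 → T7 → U5 → A6 → G8 → S3 → Z3 → 00.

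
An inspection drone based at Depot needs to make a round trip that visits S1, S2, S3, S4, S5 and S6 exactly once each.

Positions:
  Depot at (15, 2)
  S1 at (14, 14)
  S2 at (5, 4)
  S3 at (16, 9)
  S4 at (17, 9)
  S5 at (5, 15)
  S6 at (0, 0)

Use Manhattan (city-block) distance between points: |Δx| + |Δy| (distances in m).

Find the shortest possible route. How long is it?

There are 360 distinct closed tours to check (reversals are equivalent).
Depot - S1 - S2 - S3 - S4 - S5 - S6 - Depot: 13+19+16+1+18+20+17 = 104
Depot - S1 - S2 - S3 - S4 - S6 - S5 - Depot: 13+19+16+1+26+20+23 = 118
Depot - S1 - S2 - S3 - S5 - S4 - S6 - Depot: 13+19+16+17+18+26+17 = 126
Depot - S1 - S2 - S3 - S5 - S6 - S4 - Depot: 13+19+16+17+20+26+9 = 120
Depot - S1 - S2 - S3 - S6 - S4 - S5 - Depot: 13+19+16+25+26+18+23 = 140
Depot - S1 - S2 - S3 - S6 - S5 - S4 - Depot: 13+19+16+25+20+18+9 = 120
Depot - S1 - S2 - S4 - S3 - S5 - S6 - Depot: 13+19+17+1+17+20+17 = 104
Depot - S1 - S2 - S4 - S3 - S6 - S5 - Depot: 13+19+17+1+25+20+23 = 118
… (352 more)
Depot - S3 - S4 - S1 - S5 - S2 - S6 - Depot: 8+1+8+10+11+9+17 = 64  ← best
The minimum is 64.
One optimal route: Depot → S3 → S4 → S1 → S5 → S2 → S6 → Depot (or its reverse).

Minimum total distance: 64 m.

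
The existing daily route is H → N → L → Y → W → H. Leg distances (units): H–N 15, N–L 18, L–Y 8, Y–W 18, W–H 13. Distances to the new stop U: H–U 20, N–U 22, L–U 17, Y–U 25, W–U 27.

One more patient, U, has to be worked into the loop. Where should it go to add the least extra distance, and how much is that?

Adding 21 by placing U on the N–L leg.

Insertion cost between consecutive stops i–j is d(i,U) + d(U,j) − d(i,j):
  between H and N: 20 + 22 − 15 = 27
  between N and L: 22 + 17 − 18 = 21
  between L and Y: 17 + 25 − 8 = 34
  between Y and W: 25 + 27 − 18 = 34
  between W and H: 27 + 20 − 13 = 34
Cheapest insertion is between N and L, adding 21.
New total = 72 + 21 = 93.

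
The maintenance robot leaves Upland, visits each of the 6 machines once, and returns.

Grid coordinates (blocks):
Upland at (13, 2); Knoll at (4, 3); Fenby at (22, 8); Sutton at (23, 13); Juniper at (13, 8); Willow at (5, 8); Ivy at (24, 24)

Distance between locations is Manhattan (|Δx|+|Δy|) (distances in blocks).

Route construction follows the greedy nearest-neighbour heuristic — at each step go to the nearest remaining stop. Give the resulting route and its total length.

Nearest-neighbour total = 94 blocks; route Upland → Juniper → Willow → Knoll → Fenby → Sutton → Ivy → Upland.

At Upland the remaining stops are Juniper 6, Knoll 10, Willow 14, Fenby 15, Sutton 21, Ivy 33; go to Juniper.
At Juniper the remaining stops are Willow 8, Fenby 9, Knoll 14, Sutton 15, Ivy 27; go to Willow.
At Willow the remaining stops are Knoll 6, Fenby 17, Sutton 23, Ivy 35; go to Knoll.
At Knoll the remaining stops are Fenby 23, Sutton 29, Ivy 41; go to Fenby.
At Fenby the remaining stops are Sutton 6, Ivy 18; go to Sutton.
At Sutton the remaining stops are Ivy 12; go to Ivy.
Return Ivy→Upland: 33.
Total = 6 + 8 + 6 + 23 + 6 + 12 + 33 = 94.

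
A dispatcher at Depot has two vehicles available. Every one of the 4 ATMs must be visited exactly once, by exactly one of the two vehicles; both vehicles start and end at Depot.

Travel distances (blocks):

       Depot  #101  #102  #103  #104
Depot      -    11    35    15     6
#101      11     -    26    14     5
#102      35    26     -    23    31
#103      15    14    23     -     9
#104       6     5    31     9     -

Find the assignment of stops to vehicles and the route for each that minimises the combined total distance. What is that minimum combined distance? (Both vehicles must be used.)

Try each way of splitting the stops between the two vehicles (each non-empty) and, for each split, find the best tour for each vehicle:
  {#101} + {#102, #103, #104}: 22 + 73 = 95
  {#102} + {#101, #103, #104}: 70 + 40 = 110
  {#101, #102} + {#103, #104}: 72 + 30 = 102
  {#103} + {#101, #102, #104}: 30 + 72 = 102
  {#101, #103} + {#102, #104}: 40 + 72 = 112
  {#102, #103} + {#101, #104}: 73 + 22 = 95
  … (7 splits in total)
  {#101, #102, #103} + {#104}: 75 + 12 = 87  ← best
Best: vehicle 1 Depot → #101 → #102 → #103 → Depot = 75; vehicle 2 Depot → #104 → Depot = 12; combined 87.

87 blocks — the smallest possible combined total.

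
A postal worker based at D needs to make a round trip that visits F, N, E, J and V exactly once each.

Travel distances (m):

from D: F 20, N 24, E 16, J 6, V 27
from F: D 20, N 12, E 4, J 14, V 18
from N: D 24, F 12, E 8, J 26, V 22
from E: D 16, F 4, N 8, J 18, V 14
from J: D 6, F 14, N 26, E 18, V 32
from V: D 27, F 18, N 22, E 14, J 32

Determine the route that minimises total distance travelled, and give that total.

With 5 stops there are 5!/2 = 60 distinct round trips (a route and its reverse cost the same).
D → F → N → E → J → V → D: 20+12+8+18+32+27 = 117
D → F → N → E → V → J → D: 20+12+8+14+32+6 = 92
D → F → N → J → E → V → D: 20+12+26+18+14+27 = 117
D → F → N → J → V → E → D: 20+12+26+32+14+16 = 120
D → F → N → V → E → J → D: 20+12+22+14+18+6 = 92
D → F → N → V → J → E → D: 20+12+22+32+18+16 = 120
D → F → E → N → J → V → D: 20+4+8+26+32+27 = 117
D → F → E → N → V → J → D: 20+4+8+22+32+6 = 92
D → F → E → J → N → V → D: 20+4+18+26+22+27 = 117
D → F → E → J → V → N → D: 20+4+18+32+22+24 = 120
D → F → E → V → N → J → D: 20+4+14+22+26+6 = 92
D → F → E → V → J → N → D: 20+4+14+32+26+24 = 120
D → F → J → N → E → V → D: 20+14+26+8+14+27 = 109
D → F → J → N → V → E → D: 20+14+26+22+14+16 = 112
… (46 more)
D → J → F → N → E → V → D: 6+14+12+8+14+27 = 81  ← best
The minimum is 81.
One optimal route: D → J → F → N → E → V → D (or its reverse).

Minimum total distance: 81 m.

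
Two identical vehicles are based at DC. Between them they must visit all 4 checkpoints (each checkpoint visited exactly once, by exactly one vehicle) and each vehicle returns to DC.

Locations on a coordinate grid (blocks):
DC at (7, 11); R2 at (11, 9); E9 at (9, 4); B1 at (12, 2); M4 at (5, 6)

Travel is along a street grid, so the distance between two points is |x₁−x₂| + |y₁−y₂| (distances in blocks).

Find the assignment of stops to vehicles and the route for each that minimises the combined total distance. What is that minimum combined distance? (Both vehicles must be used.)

Minimum combined distance: 42 blocks.

Try each way of splitting the stops between the two vehicles (each non-empty) and, for each split, find the best tour for each vehicle:
  {R2} + {E9, B1, M4}: 12 + 32 = 44
  {E9} + {R2, B1, M4}: 18 + 32 = 50
  {R2, E9} + {B1, M4}: 22 + 32 = 54
  {B1} + {R2, E9, M4}: 28 + 26 = 54
  {R2, B1} + {E9, M4}: 28 + 22 = 50
  {E9, B1} + {R2, M4}: 28 + 22 = 50
  … (7 splits in total)
  {R2, E9, B1} + {M4}: 28 + 14 = 42  ← best
Best: vehicle 1 DC → R2 → B1 → E9 → DC = 28; vehicle 2 DC → M4 → DC = 14; combined 42.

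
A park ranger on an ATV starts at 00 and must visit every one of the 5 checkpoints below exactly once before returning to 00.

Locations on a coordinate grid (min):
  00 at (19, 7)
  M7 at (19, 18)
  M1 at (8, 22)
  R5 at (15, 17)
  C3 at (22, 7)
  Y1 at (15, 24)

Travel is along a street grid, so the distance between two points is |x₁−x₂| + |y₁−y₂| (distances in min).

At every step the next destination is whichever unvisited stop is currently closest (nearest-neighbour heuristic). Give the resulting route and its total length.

Total distance 64 min via the nearest-neighbour route 00 → C3 → M7 → R5 → Y1 → M1 → 00.

00 → [C3:3 / M7:11 / R5:14 / Y1:21 / M1:26] → C3 (3)
C3 → [M7:14 / R5:17 / Y1:24 / M1:29] → M7 (14)
M7 → [R5:5 / Y1:10 / M1:15] → R5 (5)
R5 → [Y1:7 / M1:12] → Y1 (7)
Y1 → [M1:9] → M1 (9)
Return M1→00: 26.
Total = 3 + 14 + 5 + 7 + 9 + 26 = 64.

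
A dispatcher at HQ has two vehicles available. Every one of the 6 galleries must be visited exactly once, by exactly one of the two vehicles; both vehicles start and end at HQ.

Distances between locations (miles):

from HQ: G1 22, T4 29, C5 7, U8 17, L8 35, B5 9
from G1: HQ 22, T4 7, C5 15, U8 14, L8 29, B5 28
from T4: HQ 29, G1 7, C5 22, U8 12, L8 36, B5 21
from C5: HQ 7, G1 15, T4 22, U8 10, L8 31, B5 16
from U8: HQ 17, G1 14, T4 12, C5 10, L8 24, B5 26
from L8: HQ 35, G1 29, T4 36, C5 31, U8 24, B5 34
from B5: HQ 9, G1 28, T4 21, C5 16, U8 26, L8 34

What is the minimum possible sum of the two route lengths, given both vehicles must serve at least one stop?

Minimum combined distance: 118 miles.

Try each way of splitting the stops between the two vehicles (each non-empty) and, for each split, find the best tour for each vehicle:
  {G1} + {T4, C5, U8, L8, B5}: 44 + 104 = 148
  {T4} + {G1, C5, U8, L8, B5}: 58 + 103 = 161
  {G1, T4} + {C5, U8, L8, B5}: 58 + 84 = 142
  {C5} + {G1, T4, U8, L8, B5}: 14 + 107 = 121
  {G1, C5} + {T4, U8, L8, B5}: 44 + 101 = 145
  {T4, C5} + {G1, U8, L8, B5}: 58 + 103 = 161
  … (31 splits in total)
  {G1, T4, C5, U8, L8} + {B5}: 100 + 18 = 118  ← best
Best: vehicle 1 HQ → C5 → G1 → T4 → U8 → L8 → HQ = 100; vehicle 2 HQ → B5 → HQ = 18; combined 118.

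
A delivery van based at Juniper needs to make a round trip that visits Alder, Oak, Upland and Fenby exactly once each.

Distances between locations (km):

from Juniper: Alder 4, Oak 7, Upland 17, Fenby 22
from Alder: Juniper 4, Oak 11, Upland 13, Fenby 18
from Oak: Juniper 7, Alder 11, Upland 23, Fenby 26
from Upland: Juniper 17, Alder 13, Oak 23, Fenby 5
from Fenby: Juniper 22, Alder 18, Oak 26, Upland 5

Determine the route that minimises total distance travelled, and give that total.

Shortest round trip = 55 km.

There are 12 distinct closed tours to check (reversals are equivalent).
Juniper→Alder→Oak→Upland→Fenby→Juniper: 4+11+23+5+22 = 65
Juniper→Alder→Oak→Fenby→Upland→Juniper: 4+11+26+5+17 = 63
Juniper→Alder→Upland→Oak→Fenby→Juniper: 4+13+23+26+22 = 88
Juniper→Alder→Upland→Fenby→Oak→Juniper: 4+13+5+26+7 = 55
Juniper→Alder→Fenby→Oak→Upland→Juniper: 4+18+26+23+17 = 88
Juniper→Alder→Fenby→Upland→Oak→Juniper: 4+18+5+23+7 = 57
Juniper→Oak→Alder→Upland→Fenby→Juniper: 7+11+13+5+22 = 58
Juniper→Oak→Alder→Fenby→Upland→Juniper: 7+11+18+5+17 = 58
Juniper→Oak→Upland→Alder→Fenby→Juniper: 7+23+13+18+22 = 83
Juniper→Oak→Fenby→Alder→Upland→Juniper: 7+26+18+13+17 = 81
Juniper→Upland→Alder→Oak→Fenby→Juniper: 17+13+11+26+22 = 89
Juniper→Upland→Oak→Alder→Fenby→Juniper: 17+23+11+18+22 = 91
The minimum is 55.
One optimal route: Juniper → Alder → Upland → Fenby → Oak → Juniper (or its reverse).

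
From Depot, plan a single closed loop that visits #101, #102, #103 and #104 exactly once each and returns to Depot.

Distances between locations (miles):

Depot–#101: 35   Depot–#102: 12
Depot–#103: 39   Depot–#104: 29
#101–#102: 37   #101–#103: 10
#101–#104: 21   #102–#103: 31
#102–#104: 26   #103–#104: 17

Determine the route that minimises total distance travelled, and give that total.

Minimum total distance: 100 miles.

Depot → #101 → #102 → #103 → #104 → Depot: 35+37+31+17+29 = 149
Depot → #101 → #102 → #104 → #103 → Depot: 35+37+26+17+39 = 154
Depot → #101 → #103 → #102 → #104 → Depot: 35+10+31+26+29 = 131
Depot → #101 → #103 → #104 → #102 → Depot: 35+10+17+26+12 = 100
Depot → #101 → #104 → #102 → #103 → Depot: 35+21+26+31+39 = 152
Depot → #101 → #104 → #103 → #102 → Depot: 35+21+17+31+12 = 116
Depot → #102 → #101 → #103 → #104 → Depot: 12+37+10+17+29 = 105
Depot → #102 → #101 → #104 → #103 → Depot: 12+37+21+17+39 = 126
Depot → #102 → #103 → #101 → #104 → Depot: 12+31+10+21+29 = 103
Depot → #102 → #104 → #101 → #103 → Depot: 12+26+21+10+39 = 108
Depot → #103 → #101 → #102 → #104 → Depot: 39+10+37+26+29 = 141
Depot → #103 → #102 → #101 → #104 → Depot: 39+31+37+21+29 = 157
The minimum is 100.
One optimal route: Depot → #101 → #103 → #104 → #102 → Depot (or its reverse).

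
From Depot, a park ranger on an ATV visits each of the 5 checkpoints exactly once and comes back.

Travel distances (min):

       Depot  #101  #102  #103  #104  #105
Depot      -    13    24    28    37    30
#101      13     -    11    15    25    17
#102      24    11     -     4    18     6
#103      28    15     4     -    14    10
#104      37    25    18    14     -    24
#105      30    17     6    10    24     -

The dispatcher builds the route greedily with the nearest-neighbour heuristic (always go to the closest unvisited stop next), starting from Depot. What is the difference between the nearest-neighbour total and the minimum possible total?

Depot: #101=13, #102=24, #103=28, #105=30, #104=37 ⇒ #101
#101: #102=11, #103=15, #105=17, #104=25 ⇒ #102
#102: #103=4, #105=6, #104=18 ⇒ #103
#103: #105=10, #104=14 ⇒ #105
#105: #104=24 ⇒ #104
NN route Depot → #101 → #102 → #103 → #105 → #104 → Depot costs 99.
Optimal: Depot → #101 → #102 → #105 → #103 → #104 → Depot costs 91 (by enumerating all 60 distinct tours).
Excess = 99 − 91 = 8.

Excess over optimum: 8 min.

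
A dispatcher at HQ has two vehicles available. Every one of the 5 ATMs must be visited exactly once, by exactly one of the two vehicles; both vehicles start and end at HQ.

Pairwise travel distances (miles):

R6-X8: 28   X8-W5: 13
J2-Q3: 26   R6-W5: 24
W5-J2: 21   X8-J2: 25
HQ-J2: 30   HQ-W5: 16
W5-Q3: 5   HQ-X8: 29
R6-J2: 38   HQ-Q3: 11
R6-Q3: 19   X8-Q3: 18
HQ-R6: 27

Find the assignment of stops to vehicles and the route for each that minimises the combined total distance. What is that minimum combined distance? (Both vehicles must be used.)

There are 2^4 − 1 = 15 ways to divide the 5 stops into two non-empty groups. For each, the best each vehicle can do is its own shortest tour through its group:
  {R6} + {X8, W5, J2, Q3}: 54 + 84 = 138
  {X8} + {R6, W5, J2, Q3}: 58 + 102 = 160
  {R6, X8} + {W5, J2, Q3}: 84 + 67 = 151
  {W5} + {R6, X8, J2, Q3}: 32 + 113 = 145
  {R6, W5} + {X8, J2, Q3}: 67 + 84 = 151
  {X8, W5} + {R6, J2, Q3}: 58 + 98 = 156
  … (15 splits in total)
Best: vehicle 1 HQ → R6 → HQ = 54; vehicle 2 HQ → J2 → X8 → W5 → Q3 → HQ = 84; combined 138.

138 miles — the smallest possible combined total.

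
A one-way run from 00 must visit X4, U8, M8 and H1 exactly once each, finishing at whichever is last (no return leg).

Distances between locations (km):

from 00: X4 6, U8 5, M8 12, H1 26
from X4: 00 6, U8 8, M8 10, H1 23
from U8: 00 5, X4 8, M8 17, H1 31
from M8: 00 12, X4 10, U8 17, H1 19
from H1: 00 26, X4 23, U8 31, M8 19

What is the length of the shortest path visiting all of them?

There are 4! = 24 possible orderings.
00→X4→U8→M8→H1: 6+8+17+19 = 50
00→X4→U8→H1→M8: 6+8+31+19 = 64
00→X4→M8→U8→H1: 6+10+17+31 = 64
00→X4→M8→H1→U8: 6+10+19+31 = 66
00→X4→H1→U8→M8: 6+23+31+17 = 77
00→X4→H1→M8→U8: 6+23+19+17 = 65
00→U8→X4→M8→H1: 5+8+10+19 = 42
00→U8→X4→H1→M8: 5+8+23+19 = 55
00→U8→M8→X4→H1: 5+17+10+23 = 55
00→U8→M8→H1→X4: 5+17+19+23 = 64
00→U8→H1→X4→M8: 5+31+23+10 = 69
00→U8→H1→M8→X4: 5+31+19+10 = 65
00→M8→X4→U8→H1: 12+10+8+31 = 61
00→M8→X4→H1→U8: 12+10+23+31 = 76
… (10 more)
The minimum is 42.
One shortest path: 00 → U8 → X4 → M8 → H1.

Shortest open route: 42 km.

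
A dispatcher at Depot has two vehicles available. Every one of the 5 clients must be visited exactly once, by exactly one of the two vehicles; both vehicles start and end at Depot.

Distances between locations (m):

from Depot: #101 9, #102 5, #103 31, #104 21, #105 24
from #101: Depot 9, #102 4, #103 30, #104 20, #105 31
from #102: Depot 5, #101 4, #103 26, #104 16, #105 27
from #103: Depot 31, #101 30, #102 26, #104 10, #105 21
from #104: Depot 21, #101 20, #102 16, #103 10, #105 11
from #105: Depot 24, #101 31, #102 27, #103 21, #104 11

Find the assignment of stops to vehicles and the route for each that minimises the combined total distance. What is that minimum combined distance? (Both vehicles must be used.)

There are 2^4 − 1 = 15 ways to divide the 5 stops into two non-empty groups. For each, the best each vehicle can do is its own shortest tour through its group:
  {#101} + {#102, #103, #104, #105}: 18 + 76 = 94
  {#102} + {#101, #103, #104, #105}: 10 + 84 = 94
  {#101, #102} + {#103, #104, #105}: 18 + 76 = 94
  {#103} + {#101, #102, #104, #105}: 62 + 64 = 126
  {#101, #103} + {#102, #104, #105}: 70 + 56 = 126
  {#102, #103} + {#101, #104, #105}: 62 + 64 = 126
  … (15 splits in total)
Best: vehicle 1 Depot → #101 → Depot = 18; vehicle 2 Depot → #102 → #103 → #104 → #105 → Depot = 76; combined 94.

Minimum combined distance: 94 m.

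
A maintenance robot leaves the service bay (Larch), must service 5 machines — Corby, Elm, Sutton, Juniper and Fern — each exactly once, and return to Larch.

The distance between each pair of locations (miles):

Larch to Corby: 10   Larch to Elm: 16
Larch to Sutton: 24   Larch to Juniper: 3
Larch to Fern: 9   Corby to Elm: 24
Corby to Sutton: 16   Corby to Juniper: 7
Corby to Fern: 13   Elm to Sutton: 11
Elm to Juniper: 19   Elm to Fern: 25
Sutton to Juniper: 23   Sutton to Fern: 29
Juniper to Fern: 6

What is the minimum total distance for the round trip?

65 miles — the shortest possible round trip.

There are 60 distinct closed tours to check (reversals are equivalent).
Larch→Corby→Elm→Sutton→Juniper→Fern→Larch: 10+24+11+23+6+9 = 83
Larch→Corby→Elm→Sutton→Fern→Juniper→Larch: 10+24+11+29+6+3 = 83
Larch→Corby→Elm→Juniper→Sutton→Fern→Larch: 10+24+19+23+29+9 = 114
Larch→Corby→Elm→Juniper→Fern→Sutton→Larch: 10+24+19+6+29+24 = 112
Larch→Corby→Elm→Fern→Sutton→Juniper→Larch: 10+24+25+29+23+3 = 114
Larch→Corby→Elm→Fern→Juniper→Sutton→Larch: 10+24+25+6+23+24 = 112
Larch→Corby→Sutton→Elm→Juniper→Fern→Larch: 10+16+11+19+6+9 = 71
Larch→Corby→Sutton→Elm→Fern→Juniper→Larch: 10+16+11+25+6+3 = 71
Larch→Corby→Sutton→Juniper→Elm→Fern→Larch: 10+16+23+19+25+9 = 102
Larch→Corby→Sutton→Juniper→Fern→Elm→Larch: 10+16+23+6+25+16 = 96
Larch→Corby→Sutton→Fern→Elm→Juniper→Larch: 10+16+29+25+19+3 = 102
Larch→Corby→Sutton→Fern→Juniper→Elm→Larch: 10+16+29+6+19+16 = 96
Larch→Corby→Juniper→Elm→Sutton→Fern→Larch: 10+7+19+11+29+9 = 85
Larch→Corby→Juniper→Elm→Fern→Sutton→Larch: 10+7+19+25+29+24 = 114
… (46 more)
Larch→Elm→Sutton→Corby→Juniper→Fern→Larch: 16+11+16+7+6+9 = 65  ← best
The minimum is 65.
One optimal route: Larch → Elm → Sutton → Corby → Juniper → Fern → Larch (or its reverse).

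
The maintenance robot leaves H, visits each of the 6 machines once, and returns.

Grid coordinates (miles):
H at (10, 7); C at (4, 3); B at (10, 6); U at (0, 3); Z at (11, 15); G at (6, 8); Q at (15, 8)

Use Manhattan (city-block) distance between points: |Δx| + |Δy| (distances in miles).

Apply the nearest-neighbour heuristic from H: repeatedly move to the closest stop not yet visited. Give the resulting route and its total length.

At H the remaining stops are B 1, G 5, Q 6, Z 9, C 10, U 14; go to B.
At B the remaining stops are G 6, Q 7, C 9, Z 10, U 13; go to G.
At G the remaining stops are C 7, Q 9, U 11, Z 12; go to C.
At C the remaining stops are U 4, Q 16, Z 19; go to U.
At U the remaining stops are Q 20, Z 23; go to Q.
At Q the remaining stops are Z 11; go to Z.
Return Z→H: 9.
Total = 1 + 6 + 7 + 4 + 20 + 11 + 9 = 58.

Nearest-neighbour total = 58 miles; route H → B → G → C → U → Q → Z → H.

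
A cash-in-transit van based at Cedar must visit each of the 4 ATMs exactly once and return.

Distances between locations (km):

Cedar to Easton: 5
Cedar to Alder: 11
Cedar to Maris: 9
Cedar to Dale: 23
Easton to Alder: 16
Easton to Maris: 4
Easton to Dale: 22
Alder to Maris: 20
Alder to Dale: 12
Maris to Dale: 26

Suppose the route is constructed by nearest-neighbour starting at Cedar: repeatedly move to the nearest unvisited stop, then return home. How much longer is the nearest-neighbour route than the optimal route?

6 km longer than the optimal tour.

Cedar: Easton=5, Maris=9, Alder=11, Dale=23 ⇒ Easton
Easton: Maris=4, Alder=16, Dale=22 ⇒ Maris
Maris: Alder=20, Dale=26 ⇒ Alder
Alder: Dale=12 ⇒ Dale
NN route Cedar → Easton → Maris → Alder → Dale → Cedar costs 64.
Optimal: Cedar → Easton → Maris → Dale → Alder → Cedar costs 58 (by enumerating all 12 distinct tours).
Excess = 64 − 58 = 6.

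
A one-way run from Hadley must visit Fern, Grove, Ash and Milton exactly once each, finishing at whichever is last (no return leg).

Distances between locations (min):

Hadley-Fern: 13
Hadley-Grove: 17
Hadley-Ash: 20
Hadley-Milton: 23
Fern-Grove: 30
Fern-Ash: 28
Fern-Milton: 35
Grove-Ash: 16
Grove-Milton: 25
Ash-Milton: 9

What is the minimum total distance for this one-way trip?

There are 4! = 24 possible orderings.
Hadley - Fern - Grove - Ash - Milton: 13+30+16+9 = 68
Hadley - Fern - Grove - Milton - Ash: 13+30+25+9 = 77
Hadley - Fern - Ash - Grove - Milton: 13+28+16+25 = 82
Hadley - Fern - Ash - Milton - Grove: 13+28+9+25 = 75
Hadley - Fern - Milton - Grove - Ash: 13+35+25+16 = 89
Hadley - Fern - Milton - Ash - Grove: 13+35+9+16 = 73
Hadley - Grove - Fern - Ash - Milton: 17+30+28+9 = 84
Hadley - Grove - Fern - Milton - Ash: 17+30+35+9 = 91
Hadley - Grove - Ash - Fern - Milton: 17+16+28+35 = 96
Hadley - Grove - Ash - Milton - Fern: 17+16+9+35 = 77
Hadley - Grove - Milton - Fern - Ash: 17+25+35+28 = 105
Hadley - Grove - Milton - Ash - Fern: 17+25+9+28 = 79
Hadley - Ash - Fern - Grove - Milton: 20+28+30+25 = 103
Hadley - Ash - Fern - Milton - Grove: 20+28+35+25 = 108
… (10 more)
The minimum is 68.
One shortest path: Hadley → Fern → Grove → Ash → Milton.

68 min — the minimum one-way total.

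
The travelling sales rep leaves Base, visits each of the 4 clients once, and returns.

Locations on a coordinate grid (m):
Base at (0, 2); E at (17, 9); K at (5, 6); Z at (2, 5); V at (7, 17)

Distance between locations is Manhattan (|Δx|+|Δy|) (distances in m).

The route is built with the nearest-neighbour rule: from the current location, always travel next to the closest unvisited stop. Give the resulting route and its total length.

Base → [Z:5 / K:9 / V:22 / E:24] → Z (5)
Z → [K:4 / V:17 / E:19] → K (4)
K → [V:13 / E:15] → V (13)
V → [E:18] → E (18)
Return E→Base: 24.
Total = 5 + 4 + 13 + 18 + 24 = 64.

64 m along Base → Z → K → V → E → Base.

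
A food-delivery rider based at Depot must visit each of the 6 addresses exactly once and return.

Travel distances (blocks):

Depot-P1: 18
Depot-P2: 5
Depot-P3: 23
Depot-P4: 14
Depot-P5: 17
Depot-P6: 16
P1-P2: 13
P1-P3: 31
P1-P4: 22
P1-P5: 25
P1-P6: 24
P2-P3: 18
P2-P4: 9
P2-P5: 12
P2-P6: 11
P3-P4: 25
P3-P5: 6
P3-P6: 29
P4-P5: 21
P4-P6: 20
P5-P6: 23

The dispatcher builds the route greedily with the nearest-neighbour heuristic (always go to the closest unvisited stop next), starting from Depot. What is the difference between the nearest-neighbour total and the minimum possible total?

Depot: P2=5, P4=14, P6=16, P5=17, P1=18, P3=23 ⇒ P2
P2: P4=9, P6=11, P5=12, P1=13, P3=18 ⇒ P4
P4: P6=20, P5=21, P1=22, P3=25 ⇒ P6
P6: P5=23, P1=24, P3=29 ⇒ P5
P5: P3=6, P1=25 ⇒ P3
P3: P1=31 ⇒ P1
NN route Depot → P2 → P4 → P6 → P5 → P3 → P1 → Depot costs 112.
Optimal: Depot → P1 → P2 → P4 → P3 → P5 → P6 → Depot costs 110 (by enumerating all 360 distinct tours).
Excess = 112 − 110 = 2.

The nearest-neighbour route is 2 blocks longer than optimal.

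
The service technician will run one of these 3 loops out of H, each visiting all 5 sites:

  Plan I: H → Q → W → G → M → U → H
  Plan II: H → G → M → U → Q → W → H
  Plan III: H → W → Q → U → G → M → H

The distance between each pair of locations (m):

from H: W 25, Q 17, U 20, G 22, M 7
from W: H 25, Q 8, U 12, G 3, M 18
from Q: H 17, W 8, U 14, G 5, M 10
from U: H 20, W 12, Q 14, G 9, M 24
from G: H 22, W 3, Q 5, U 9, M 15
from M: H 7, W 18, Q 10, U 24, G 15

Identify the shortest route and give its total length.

Plan I: 17 + 8 + 3 + 15 + 24 + 20 = 87
Plan II: 22 + 15 + 24 + 14 + 8 + 25 = 108
Plan III: 25 + 8 + 14 + 9 + 15 + 7 = 78

78 m — Plan III is the shortest.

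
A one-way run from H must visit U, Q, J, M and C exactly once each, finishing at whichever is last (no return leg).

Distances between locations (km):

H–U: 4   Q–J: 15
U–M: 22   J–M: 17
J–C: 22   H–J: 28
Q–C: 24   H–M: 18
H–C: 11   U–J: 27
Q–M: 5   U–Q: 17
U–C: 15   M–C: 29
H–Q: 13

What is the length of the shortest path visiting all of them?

There are 5! = 120 possible orderings.
H→U→Q→J→M→C: 4+17+15+17+29 = 82
H→U→Q→J→C→M: 4+17+15+22+29 = 87
H→U→Q→M→J→C: 4+17+5+17+22 = 65
H→U→Q→M→C→J: 4+17+5+29+22 = 77
H→U→Q→C→J→M: 4+17+24+22+17 = 84
H→U→Q→C→M→J: 4+17+24+29+17 = 91
H→U→J→Q→M→C: 4+27+15+5+29 = 80
H→U→J→Q→C→M: 4+27+15+24+29 = 99
H→U→J→M→Q→C: 4+27+17+5+24 = 77
H→U→J→M→C→Q: 4+27+17+29+24 = 101
H→U→J→C→Q→M: 4+27+22+24+5 = 82
H→U→J→C→M→Q: 4+27+22+29+5 = 87
H→U→M→Q→J→C: 4+22+5+15+22 = 68
H→U→M→Q→C→J: 4+22+5+24+22 = 77
… (106 more)
H→U→C→J→Q→M: 4+15+22+15+5 = 61  ← best
The minimum is 61.
One shortest path: H → U → C → J → Q → M.

Shortest open route: 61 km.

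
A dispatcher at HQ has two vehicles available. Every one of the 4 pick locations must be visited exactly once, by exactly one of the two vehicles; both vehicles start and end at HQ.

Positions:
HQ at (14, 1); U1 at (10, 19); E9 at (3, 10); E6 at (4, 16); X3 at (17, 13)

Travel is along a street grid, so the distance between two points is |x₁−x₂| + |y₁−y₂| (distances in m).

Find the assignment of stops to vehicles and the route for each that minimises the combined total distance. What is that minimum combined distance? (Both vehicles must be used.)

Minimum combined distance: 88 m.

Check every non-empty split of the stops between the two vehicles; for each half take its own optimal tour:
  {U1} + {E9, E6, X3}: 44 + 58 = 102
  {E9} + {U1, E6, X3}: 40 + 62 = 102
  {U1, E9} + {E6, X3}: 58 + 56 = 114
  {E6} + {U1, E9, X3}: 50 + 64 = 114
  {U1, E6} + {E9, X3}: 56 + 52 = 108
  {E9, E6} + {U1, X3}: 52 + 50 = 102
  … (7 splits in total)
  {U1, E9, E6} + {X3}: 58 + 30 = 88  ← best
Best: vehicle 1 HQ → U1 → E6 → E9 → HQ = 58; vehicle 2 HQ → X3 → HQ = 30; combined 88.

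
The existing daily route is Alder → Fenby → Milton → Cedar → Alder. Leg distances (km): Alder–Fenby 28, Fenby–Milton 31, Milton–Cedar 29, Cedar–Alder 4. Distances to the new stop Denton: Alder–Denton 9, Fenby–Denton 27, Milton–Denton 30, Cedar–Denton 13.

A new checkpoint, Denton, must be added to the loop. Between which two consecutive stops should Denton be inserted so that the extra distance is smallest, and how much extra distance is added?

Insertion cost between consecutive stops i–j is d(i,Denton) + d(Denton,j) − d(i,j):
  between Alder and Fenby: 9 + 27 − 28 = 8
  between Fenby and Milton: 27 + 30 − 31 = 26
  between Milton and Cedar: 30 + 13 − 29 = 14
  between Cedar and Alder: 13 + 9 − 4 = 18
Cheapest insertion is between Alder and Fenby, adding 8.
New total = 92 + 8 = 100.

Minimum extra distance: 8 km, inserting Denton between Alder and Fenby.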